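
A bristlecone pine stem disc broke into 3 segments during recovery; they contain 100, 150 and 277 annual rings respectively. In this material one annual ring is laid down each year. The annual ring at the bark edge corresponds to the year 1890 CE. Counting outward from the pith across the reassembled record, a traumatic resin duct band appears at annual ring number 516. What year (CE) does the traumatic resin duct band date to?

1879 CE

Total annual rings = 100 + 150 + 277 = 527.
527 − 516 = 11 annual rings lie beyond the traumatic resin duct band toward the bark edge.
1890 − 11 = 1879 CE.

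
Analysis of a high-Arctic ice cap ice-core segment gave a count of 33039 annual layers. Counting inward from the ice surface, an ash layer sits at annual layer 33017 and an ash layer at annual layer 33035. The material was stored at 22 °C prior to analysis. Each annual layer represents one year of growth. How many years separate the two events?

18 yr

33035 − 33017 = 18 annual layers lie between the two events.
At one annual layer per year, 18 years elapsed between them.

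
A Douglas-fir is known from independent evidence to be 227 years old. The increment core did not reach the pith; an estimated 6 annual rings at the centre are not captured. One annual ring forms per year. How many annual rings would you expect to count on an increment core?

At one annual ring per year, 227 years correspond to 227 annual rings.
227 − 6 missed = 221 annual rings expected in the prepared section.

221 annual rings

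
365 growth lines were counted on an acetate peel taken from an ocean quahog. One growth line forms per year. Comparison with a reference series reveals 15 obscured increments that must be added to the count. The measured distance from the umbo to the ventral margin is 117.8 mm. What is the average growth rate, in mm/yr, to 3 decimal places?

0.310 mm/yr

After corrections the count is 365 + 15 = 380 growth lines.
117.8 mm over 380 years gives 117.8 / 380 ≈ 0.310 mm/yr.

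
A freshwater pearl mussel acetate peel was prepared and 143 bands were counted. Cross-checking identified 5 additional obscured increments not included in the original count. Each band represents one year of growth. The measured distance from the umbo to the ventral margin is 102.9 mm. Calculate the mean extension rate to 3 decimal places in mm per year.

0.695 mm per year

True band count = 143 + 5 = 148.
102.9 mm over 148 years gives 102.9 / 148 ≈ 0.695 mm per year.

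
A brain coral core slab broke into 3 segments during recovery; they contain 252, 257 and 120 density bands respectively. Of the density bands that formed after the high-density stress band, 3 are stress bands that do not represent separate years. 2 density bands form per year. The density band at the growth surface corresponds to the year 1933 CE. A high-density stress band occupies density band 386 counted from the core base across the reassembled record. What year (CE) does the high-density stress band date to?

1813 CE

Total density bands = 252 + 257 + 120 = 629.
Between density band 386 and the growth surface there are 629 − 386 = 243 density bands.
Excluding 3 false density bands: 243 − 3 = 240.
Dividing by 2 density bands per year: 240 / 2 = 120 years.
1933 − 120 = 1813 CE.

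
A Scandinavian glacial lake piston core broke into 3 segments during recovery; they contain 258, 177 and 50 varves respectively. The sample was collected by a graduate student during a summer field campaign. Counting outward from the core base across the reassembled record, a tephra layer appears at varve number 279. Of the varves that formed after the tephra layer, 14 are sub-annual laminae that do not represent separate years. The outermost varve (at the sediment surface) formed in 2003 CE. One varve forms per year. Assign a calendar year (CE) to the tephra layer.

1811 CE

Total varves = 258 + 177 + 50 = 485.
485 − 279 = 206 varves lie beyond the tephra layer toward the sediment surface.
Excluding 14 false varves: 206 − 14 = 192.
2003 − 192 = 1811 CE.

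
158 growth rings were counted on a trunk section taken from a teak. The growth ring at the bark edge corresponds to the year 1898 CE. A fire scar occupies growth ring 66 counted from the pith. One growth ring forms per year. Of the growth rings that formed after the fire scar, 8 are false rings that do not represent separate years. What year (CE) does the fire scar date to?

The fire scar sits at growth ring 66 from the pith, so 158 − 66 = 92 growth rings formed after it.
Excluding 8 false growth rings: 92 − 8 = 84.
1898 − 84 = 1814 CE.

1814 CE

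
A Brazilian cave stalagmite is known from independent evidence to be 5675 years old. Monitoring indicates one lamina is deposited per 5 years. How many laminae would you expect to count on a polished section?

1135 laminae

One lamina every 5 years means 5675 / 5 = 1135 laminae.
So 1135 laminae should be present.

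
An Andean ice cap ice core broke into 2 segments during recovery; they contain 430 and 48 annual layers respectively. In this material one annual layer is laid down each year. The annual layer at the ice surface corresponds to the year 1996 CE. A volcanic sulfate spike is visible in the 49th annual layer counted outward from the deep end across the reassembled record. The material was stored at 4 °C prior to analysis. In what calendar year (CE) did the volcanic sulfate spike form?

Total annual layers = 430 + 48 = 478.
The volcanic sulfate spike sits at annual layer 49 from the deep end, so 478 − 49 = 429 annual layers formed after it.
Counting back 429 years from 1996 CE places the volcanic sulfate spike in 1996 − 429 = 1567 CE.

1567 CE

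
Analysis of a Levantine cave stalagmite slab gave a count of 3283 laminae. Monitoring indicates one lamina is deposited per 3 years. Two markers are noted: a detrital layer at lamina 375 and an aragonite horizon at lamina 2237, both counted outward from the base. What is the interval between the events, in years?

5586 yr

The two markers are separated by 2237 − 375 = 1862 laminae.
Multiplying by 3 years per lamina: 1862 × 3 = 5586 years.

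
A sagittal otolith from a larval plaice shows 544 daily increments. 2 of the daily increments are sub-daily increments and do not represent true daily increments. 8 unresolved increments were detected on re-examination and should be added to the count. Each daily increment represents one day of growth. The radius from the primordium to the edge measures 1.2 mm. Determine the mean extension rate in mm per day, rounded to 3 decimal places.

After corrections the count is 544 − 2 + 8 = 550 daily increments.
1.2 mm over 550 days gives 1.2 / 550 ≈ 0.002 mm per day.

0.002 mm per day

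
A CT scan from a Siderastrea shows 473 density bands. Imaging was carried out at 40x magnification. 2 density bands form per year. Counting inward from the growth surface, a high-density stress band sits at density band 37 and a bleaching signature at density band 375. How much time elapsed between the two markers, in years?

169 years

The two markers are separated by 375 − 37 = 338 density bands.
With 2 density bands per year, 338 / 2 = 169 years.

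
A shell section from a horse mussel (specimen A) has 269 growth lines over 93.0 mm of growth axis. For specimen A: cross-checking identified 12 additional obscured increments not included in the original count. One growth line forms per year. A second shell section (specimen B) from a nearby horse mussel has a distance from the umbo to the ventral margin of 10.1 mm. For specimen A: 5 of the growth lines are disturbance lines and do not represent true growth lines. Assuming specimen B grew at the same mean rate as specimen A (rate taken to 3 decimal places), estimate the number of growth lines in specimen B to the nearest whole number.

Specimen A: true growth line count = 269 − 5 + 12 = 276.
A: 93.0 mm over 276 years gives 93.0 / 276 ≈ 0.337 mm/year.
Specimen B: 10.1 mm / 0.337 mm per year = 29.97 years ≈ 30 growth lines.

30 growth lines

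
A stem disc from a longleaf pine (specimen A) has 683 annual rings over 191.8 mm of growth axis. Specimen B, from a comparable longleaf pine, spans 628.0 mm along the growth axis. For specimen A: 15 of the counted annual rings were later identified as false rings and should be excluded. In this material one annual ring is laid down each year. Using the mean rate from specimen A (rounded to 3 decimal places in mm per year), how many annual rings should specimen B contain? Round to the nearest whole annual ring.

Specimen A: correcting the raw count gives 683 − 15 = 668 true annual rings.
A: Extension rate ≈ 191.8 / 668 = 0.287 mm/yr.
Specimen B: 628.0 mm / 0.287 mm per year = 2188.15 years ≈ 2188 annual rings.

2188 annual rings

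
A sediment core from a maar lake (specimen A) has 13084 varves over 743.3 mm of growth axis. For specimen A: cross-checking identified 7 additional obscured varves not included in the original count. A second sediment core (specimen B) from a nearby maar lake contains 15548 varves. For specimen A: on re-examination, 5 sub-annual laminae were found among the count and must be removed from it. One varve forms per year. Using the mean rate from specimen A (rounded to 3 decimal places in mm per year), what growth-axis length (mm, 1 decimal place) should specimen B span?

Specimen A: adjusted count: 13084 − 5 + 7 = 13086 varves.
A: 743.3 mm over 13086 years gives 743.3 / 13086 ≈ 0.057 mm/yr.
B's length ≈ 0.057 × 15548 = 886.2 mm.

886.2 mm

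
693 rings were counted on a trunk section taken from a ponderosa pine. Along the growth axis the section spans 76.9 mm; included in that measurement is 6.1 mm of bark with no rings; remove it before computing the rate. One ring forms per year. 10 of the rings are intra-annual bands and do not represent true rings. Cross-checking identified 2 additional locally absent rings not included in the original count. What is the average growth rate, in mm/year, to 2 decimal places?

After corrections the count is 693 − 10 + 2 = 685 rings.
Removing the 6.1 mm offcut leaves 76.9 − 6.1 = 70.8 mm.
Mean rate = 70.8 mm / 685 years ≈ 0.10 mm/year.

0.10 mm/year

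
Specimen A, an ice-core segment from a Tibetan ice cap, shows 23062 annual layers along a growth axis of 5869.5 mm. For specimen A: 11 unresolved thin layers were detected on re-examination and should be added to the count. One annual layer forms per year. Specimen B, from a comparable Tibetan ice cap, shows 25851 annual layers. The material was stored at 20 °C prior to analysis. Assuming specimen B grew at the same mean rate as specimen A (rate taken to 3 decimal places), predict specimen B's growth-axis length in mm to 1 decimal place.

Specimen A: correcting the raw count gives 23062 + 11 = 23073 true annual layers.
A: 5869.5 mm over 23073 years gives 5869.5 / 23073 ≈ 0.254 mm per year.
For B, 0.254 mm/year × 25851 years = 6566.2 mm.

6566.2 mm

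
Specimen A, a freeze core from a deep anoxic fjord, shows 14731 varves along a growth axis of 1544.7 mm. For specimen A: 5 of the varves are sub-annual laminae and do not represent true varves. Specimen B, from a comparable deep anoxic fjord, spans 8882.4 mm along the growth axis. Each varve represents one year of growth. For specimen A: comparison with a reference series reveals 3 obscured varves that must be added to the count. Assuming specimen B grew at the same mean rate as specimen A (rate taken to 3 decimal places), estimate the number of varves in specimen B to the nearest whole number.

84594 varves

Specimen A: correcting the raw count gives 14731 − 5 + 3 = 14729 true varves.
A: Extension rate ≈ 1544.7 / 14729 = 0.105 mm per year.
Specimen B: 8882.4 mm / 0.105 mm per year = 84594.29 years ≈ 84594 varves.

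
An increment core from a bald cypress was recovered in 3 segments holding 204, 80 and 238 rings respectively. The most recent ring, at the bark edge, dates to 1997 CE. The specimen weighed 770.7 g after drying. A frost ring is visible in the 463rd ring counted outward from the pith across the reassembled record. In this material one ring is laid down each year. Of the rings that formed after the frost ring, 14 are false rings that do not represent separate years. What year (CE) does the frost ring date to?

Total rings = 204 + 80 + 238 = 522.
The frost ring sits at ring 463 from the pith, so 522 − 463 = 59 rings formed after it.
Excluding 14 false rings: 59 − 14 = 45.
The ring at the bark edge is 1997 CE, so the frost ring dates to 1997 − 45 = 1952 CE.

1952 CE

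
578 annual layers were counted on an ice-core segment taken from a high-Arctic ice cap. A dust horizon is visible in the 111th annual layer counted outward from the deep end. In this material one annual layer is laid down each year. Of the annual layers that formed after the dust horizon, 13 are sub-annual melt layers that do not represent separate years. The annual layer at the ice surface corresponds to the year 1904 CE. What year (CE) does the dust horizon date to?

1450 CE

The dust horizon sits at annual layer 111 from the deep end, so 578 − 111 = 467 annual layers formed after it.
Excluding 13 false annual layers: 467 − 13 = 454.
1904 − 454 = 1450 CE.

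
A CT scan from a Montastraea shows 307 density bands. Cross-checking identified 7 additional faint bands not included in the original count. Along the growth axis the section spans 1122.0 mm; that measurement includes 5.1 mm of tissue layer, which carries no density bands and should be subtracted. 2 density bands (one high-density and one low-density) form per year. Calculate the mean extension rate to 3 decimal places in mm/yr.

7.114 mm/yr

Correcting the raw count gives 307 + 7 = 314 true density bands.
With 2 density bands per year, 314 / 2 = 157 years.
Net length = 1122.0 − 5.1 = 1116.9 mm.
Mean rate = 1116.9 mm / 157 years ≈ 7.114 mm/yr.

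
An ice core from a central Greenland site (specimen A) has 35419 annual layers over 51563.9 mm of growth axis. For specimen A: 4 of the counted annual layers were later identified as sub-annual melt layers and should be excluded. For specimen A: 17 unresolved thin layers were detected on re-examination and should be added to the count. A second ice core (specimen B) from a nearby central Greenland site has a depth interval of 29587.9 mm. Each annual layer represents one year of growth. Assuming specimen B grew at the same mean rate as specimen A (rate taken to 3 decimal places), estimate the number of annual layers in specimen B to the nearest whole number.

20335 annual layers

Specimen A: correcting the raw count gives 35419 − 4 + 17 = 35432 true annual layers.
A: 51563.9 mm over 35432 years gives 51563.9 / 35432 ≈ 1.455 mm per year.
For B, 29587.9 / 1.455 = 20335.33 years ≈ 20335 annual layers.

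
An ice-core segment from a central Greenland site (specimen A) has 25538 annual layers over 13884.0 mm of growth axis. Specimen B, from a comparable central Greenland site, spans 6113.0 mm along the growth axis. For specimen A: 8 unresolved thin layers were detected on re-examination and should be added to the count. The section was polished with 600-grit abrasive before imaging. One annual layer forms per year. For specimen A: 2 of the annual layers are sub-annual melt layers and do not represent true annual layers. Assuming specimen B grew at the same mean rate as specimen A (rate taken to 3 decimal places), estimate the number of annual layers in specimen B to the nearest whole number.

11237 annual layers

Specimen A: after corrections the count is 25538 − 2 + 8 = 25544 annual layers.
A: Extension rate ≈ 13884.0 / 25544 = 0.544 mm/yr.
Specimen B: 6113.0 mm / 0.544 mm per year = 11237.13 years ≈ 11237 annual layers.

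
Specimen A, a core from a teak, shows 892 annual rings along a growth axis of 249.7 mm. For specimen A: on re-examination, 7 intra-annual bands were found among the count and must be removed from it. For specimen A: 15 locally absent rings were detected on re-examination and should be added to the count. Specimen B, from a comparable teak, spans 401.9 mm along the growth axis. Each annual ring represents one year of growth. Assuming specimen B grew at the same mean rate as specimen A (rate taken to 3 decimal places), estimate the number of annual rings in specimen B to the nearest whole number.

Specimen A: correcting the raw count gives 892 − 7 + 15 = 900 true annual rings.
A: Mean rate = 249.7 mm / 900 years ≈ 0.277 mm/year.
B spans 401.9 / 0.277 = 1450.90 years ≈ 1451 annual rings.

1451 annual rings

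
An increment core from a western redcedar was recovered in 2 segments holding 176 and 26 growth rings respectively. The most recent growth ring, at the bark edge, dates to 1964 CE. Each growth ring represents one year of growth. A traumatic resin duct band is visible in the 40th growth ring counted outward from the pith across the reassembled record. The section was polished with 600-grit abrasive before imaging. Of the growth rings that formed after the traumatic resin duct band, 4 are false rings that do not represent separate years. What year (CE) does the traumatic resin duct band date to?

1806 CE

Total growth rings = 176 + 26 = 202.
The traumatic resin duct band sits at growth ring 40 from the pith, so 202 − 40 = 162 growth rings formed after it.
162 − 4 false = 158 true growth rings after the traumatic resin duct band.
The growth ring at the bark edge is 1964 CE, so the traumatic resin duct band dates to 1964 − 158 = 1806 CE.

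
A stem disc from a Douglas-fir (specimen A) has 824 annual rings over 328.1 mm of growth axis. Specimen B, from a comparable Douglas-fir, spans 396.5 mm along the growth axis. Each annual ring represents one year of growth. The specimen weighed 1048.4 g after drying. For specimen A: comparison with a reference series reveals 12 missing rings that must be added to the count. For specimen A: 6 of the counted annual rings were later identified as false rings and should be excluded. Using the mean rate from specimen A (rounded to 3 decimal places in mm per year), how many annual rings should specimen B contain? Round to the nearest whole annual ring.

1004 annual rings

Specimen A: correcting the raw count gives 824 − 6 + 12 = 830 true annual rings.
A: 328.1 mm over 830 years gives 328.1 / 830 ≈ 0.395 mm/yr.
For B, 396.5 / 0.395 = 1003.80 years ≈ 1004 annual rings.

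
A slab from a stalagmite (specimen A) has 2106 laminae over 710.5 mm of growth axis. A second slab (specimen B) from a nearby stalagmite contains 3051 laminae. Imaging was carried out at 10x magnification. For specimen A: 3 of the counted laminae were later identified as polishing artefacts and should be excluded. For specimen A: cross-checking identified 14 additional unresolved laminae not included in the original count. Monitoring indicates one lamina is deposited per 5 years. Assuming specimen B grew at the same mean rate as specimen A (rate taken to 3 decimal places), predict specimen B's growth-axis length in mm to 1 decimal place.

1022.1 mm

Specimen A: after corrections the count is 2106 − 3 + 14 = 2117 laminae.
Specimen A: at 5 years per lamina, 2117 × 5 = 10585 years.
A: 710.5 mm over 10585 years gives 710.5 / 10585 ≈ 0.067 mm per year.
Specimen B: at 5 years per lamina, 3051 × 5 = 15255 years. B's length ≈ 0.067 × 15255 = 1022.1 mm.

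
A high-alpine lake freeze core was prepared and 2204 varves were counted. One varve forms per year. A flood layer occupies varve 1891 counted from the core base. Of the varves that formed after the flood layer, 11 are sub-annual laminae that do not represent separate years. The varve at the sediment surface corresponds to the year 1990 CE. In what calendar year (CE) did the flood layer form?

Between varve 1891 and the sediment surface there are 2204 − 1891 = 313 varves.
Removing the 11 false varves leaves 313 − 11 = 302 true varves beyond the flood layer.
1990 − 302 = 1688 CE.

1688 CE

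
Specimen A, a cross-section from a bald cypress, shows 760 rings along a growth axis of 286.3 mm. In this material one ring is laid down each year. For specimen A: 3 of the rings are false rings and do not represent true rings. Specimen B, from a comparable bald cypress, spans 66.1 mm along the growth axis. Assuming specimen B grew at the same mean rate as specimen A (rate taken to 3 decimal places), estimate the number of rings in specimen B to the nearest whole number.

Specimen A: correcting the raw count gives 760 − 3 = 757 true rings.
A: 286.3 mm over 757 years gives 286.3 / 757 ≈ 0.378 mm per year.
B spans 66.1 / 0.378 = 174.87 years ≈ 175 rings.

175 rings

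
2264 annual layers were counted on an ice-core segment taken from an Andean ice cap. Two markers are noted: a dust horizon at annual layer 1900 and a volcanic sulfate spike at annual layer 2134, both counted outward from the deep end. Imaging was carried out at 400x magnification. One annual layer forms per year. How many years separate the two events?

234 years

Separation: 2134 − 1900 = 234 annual layers.
At one annual layer per year, 234 years elapsed between them.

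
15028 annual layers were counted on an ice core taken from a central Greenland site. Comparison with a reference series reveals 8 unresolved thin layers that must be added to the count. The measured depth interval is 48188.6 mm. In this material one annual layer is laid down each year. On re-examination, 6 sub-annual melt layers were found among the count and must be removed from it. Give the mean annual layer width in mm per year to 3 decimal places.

Adjusted count: 15028 − 6 + 8 = 15030 annual layers.
Mean rate = 48188.6 mm / 15030 years ≈ 3.206 mm per year.

3.206 mm per year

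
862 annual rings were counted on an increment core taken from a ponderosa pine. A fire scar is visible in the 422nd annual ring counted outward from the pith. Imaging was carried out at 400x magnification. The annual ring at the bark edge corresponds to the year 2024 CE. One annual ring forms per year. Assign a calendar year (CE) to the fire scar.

Between annual ring 422 and the bark edge there are 862 − 422 = 440 annual rings.
Counting back 440 years from 2024 CE places the fire scar in 2024 − 440 = 1584 CE.

1584 CE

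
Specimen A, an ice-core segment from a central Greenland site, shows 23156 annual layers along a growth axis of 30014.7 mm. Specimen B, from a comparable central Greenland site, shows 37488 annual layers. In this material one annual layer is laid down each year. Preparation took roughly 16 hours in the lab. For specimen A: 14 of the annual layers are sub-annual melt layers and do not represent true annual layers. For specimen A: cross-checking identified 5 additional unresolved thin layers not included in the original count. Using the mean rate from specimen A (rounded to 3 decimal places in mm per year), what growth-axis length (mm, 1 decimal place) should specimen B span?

48621.9 mm

Specimen A: true annual layer count = 23156 − 14 + 5 = 23147.
A: 30014.7 mm over 23147 years gives 30014.7 / 23147 ≈ 1.297 mm per year.
For B, 1.297 mm/year × 37488 years = 48621.9 mm.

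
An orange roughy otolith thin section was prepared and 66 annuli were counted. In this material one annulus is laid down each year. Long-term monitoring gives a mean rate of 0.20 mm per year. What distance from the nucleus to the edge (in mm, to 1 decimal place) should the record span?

66 years of growth are recorded.
Length ≈ 0.20 × 66 = 13.2 mm.

13.2 mm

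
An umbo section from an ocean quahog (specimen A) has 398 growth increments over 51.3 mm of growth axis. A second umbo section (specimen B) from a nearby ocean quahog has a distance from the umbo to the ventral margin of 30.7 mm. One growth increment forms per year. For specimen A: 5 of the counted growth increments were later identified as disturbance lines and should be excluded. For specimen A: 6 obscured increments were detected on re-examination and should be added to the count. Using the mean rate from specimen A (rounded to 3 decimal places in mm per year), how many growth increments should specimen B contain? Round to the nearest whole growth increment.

Specimen A: adjusted count: 398 − 5 + 6 = 399 growth increments.
A: Extension rate ≈ 51.3 / 399 = 0.129 mm/year.
B spans 30.7 / 0.129 = 237.98 years ≈ 238 growth increments.

238 growth increments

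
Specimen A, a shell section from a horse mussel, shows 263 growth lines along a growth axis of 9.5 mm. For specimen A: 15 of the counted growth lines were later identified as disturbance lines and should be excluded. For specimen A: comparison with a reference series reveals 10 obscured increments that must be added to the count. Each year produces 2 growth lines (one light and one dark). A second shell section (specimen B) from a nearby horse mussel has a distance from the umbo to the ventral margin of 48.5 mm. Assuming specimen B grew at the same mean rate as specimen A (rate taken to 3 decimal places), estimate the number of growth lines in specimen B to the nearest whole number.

1311 growth lines

Specimen A: true growth line count = 263 − 15 + 10 = 258.
Specimen A: dividing by 2 growth lines per year: 258 / 2 = 129 years.
A: 9.5 mm over 129 years gives 9.5 / 129 ≈ 0.074 mm per year.
For B, 48.5 / 0.074 = 655.41 years; at 2 growth lines per year that is 655.41 × 2 ≈ 1311 growth lines.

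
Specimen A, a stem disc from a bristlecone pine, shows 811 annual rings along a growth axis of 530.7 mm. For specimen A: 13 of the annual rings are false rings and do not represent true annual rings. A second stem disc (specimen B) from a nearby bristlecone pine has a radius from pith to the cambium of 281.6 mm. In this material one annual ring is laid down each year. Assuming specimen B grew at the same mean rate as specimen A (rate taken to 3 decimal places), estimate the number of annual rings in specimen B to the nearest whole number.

423 annual rings

Specimen A: true annual ring count = 811 − 13 = 798.
A: Extension rate ≈ 530.7 / 798 = 0.665 mm per year.
For B, 281.6 / 0.665 = 423.46 years ≈ 423 annual rings.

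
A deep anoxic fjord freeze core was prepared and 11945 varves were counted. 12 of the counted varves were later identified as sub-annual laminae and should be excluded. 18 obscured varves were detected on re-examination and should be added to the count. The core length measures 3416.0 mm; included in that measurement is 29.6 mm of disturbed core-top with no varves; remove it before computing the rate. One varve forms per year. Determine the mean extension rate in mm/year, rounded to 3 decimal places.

0.283 mm/year

Adjusted count: 11945 − 12 + 18 = 11951 varves.
Removing the 29.6 mm offcut leaves 3416.0 − 29.6 = 3386.4 mm.
Mean rate = 3386.4 mm / 11951 years ≈ 0.283 mm/year.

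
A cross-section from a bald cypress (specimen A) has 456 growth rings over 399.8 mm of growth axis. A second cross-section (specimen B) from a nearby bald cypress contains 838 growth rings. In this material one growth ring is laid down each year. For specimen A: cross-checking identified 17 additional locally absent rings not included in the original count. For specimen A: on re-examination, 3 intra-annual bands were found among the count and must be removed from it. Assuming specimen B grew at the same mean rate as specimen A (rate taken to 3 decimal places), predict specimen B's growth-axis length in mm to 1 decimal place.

Specimen A: correcting the raw count gives 456 − 3 + 17 = 470 true growth rings.
A: Extension rate ≈ 399.8 / 470 = 0.851 mm/year.
Length of B = 0.851 × 838 = 713.1 mm.

713.1 mm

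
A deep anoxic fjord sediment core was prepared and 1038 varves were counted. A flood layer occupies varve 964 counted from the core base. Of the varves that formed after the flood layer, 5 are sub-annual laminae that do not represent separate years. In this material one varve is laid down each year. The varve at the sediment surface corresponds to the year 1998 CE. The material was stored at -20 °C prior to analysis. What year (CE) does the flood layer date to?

1038 − 964 = 74 varves lie beyond the flood layer toward the sediment surface.
74 − 5 false = 69 true varves after the flood layer.
1998 − 69 = 1929 CE.

1929 CE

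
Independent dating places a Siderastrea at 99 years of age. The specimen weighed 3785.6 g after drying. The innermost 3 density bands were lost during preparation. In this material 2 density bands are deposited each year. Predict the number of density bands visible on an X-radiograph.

Expected density bands: 99 × 2 = 198.
Less the 3 uncaptured density bands: 198 − 3 = 195.

195 density bands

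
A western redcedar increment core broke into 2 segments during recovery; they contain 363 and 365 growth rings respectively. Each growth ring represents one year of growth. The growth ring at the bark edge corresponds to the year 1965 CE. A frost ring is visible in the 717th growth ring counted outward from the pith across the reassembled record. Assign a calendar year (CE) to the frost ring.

1954 CE

Total growth rings = 363 + 365 = 728.
728 − 717 = 11 growth rings lie beyond the frost ring toward the bark edge.
Counting back 11 years from 1965 CE places the frost ring in 1965 − 11 = 1954 CE.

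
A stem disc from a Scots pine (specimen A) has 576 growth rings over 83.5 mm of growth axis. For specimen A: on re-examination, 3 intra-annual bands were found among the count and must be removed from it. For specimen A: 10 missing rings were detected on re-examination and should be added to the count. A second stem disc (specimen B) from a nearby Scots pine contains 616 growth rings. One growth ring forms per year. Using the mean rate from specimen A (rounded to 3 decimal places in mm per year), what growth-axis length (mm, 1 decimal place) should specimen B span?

88.1 mm

Specimen A: true growth ring count = 576 − 3 + 10 = 583.
A: Mean rate = 83.5 mm / 583 years ≈ 0.143 mm/yr.
B's length ≈ 0.143 × 616 = 88.1 mm.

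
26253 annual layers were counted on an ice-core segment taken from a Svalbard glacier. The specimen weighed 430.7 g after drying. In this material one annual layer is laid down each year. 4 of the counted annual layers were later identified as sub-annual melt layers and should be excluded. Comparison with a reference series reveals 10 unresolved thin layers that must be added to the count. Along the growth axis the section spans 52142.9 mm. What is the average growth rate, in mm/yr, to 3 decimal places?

True annual layer count = 26253 − 4 + 10 = 26259.
52142.9 mm over 26259 years gives 52142.9 / 26259 ≈ 1.986 mm/yr.

1.986 mm/yr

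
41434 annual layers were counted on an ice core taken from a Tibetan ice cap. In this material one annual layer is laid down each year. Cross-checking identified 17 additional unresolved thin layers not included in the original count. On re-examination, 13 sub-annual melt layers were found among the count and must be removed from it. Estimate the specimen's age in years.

True annual layer count = 41434 − 13 + 17 = 41438.
With a one-to-one annual layer periodicity this is 41438 years.

41438 years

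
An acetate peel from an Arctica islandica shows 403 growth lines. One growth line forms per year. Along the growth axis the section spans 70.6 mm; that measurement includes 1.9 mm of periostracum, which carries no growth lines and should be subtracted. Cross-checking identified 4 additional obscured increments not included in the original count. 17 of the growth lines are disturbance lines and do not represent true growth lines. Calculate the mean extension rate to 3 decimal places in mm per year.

0.176 mm per year

Adjusted count: 403 − 17 + 4 = 390 growth lines.
Removing the 1.9 mm offcut leaves 70.6 − 1.9 = 68.7 mm.
68.7 mm over 390 years gives 68.7 / 390 ≈ 0.176 mm per year.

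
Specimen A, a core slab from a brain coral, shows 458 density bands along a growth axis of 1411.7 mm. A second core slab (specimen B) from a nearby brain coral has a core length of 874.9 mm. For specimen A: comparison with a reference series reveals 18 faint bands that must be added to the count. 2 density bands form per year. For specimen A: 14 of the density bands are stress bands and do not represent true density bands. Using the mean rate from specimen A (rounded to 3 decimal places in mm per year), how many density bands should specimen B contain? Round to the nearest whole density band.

286 density bands

Specimen A: after corrections the count is 458 − 14 + 18 = 462 density bands.
Specimen A: 462 density bands at 2 per year is 462 / 2 = 231 years.
A: Extension rate ≈ 1411.7 / 231 = 6.111 mm per year.
B spans 874.9 / 6.111 = 143.17 years; at 2 density bands per year that is 143.17 × 2 ≈ 286 density bands.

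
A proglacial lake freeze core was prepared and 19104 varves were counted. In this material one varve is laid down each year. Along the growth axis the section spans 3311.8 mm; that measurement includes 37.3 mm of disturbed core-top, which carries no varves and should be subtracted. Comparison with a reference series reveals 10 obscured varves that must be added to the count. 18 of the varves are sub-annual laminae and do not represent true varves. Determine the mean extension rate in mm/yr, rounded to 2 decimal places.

0.17 mm/yr

Adjusted count: 19104 − 18 + 10 = 19096 varves.
The growth record spans 3311.8 − 37.3 = 3274.5 mm.
3274.5 mm over 19096 years gives 3274.5 / 19096 ≈ 0.17 mm/yr.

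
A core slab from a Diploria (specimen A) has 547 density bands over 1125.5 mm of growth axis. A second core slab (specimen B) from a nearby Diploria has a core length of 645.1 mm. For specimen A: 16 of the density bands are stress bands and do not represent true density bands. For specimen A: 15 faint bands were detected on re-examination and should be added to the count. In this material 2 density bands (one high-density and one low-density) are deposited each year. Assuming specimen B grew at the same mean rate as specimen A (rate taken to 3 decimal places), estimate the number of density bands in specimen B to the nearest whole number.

Specimen A: true density band count = 547 − 16 + 15 = 546.
Specimen A: dividing by 2 density bands per year: 546 / 2 = 273 years.
A: 1125.5 mm over 273 years gives 1125.5 / 273 ≈ 4.123 mm/year.
For B, 645.1 / 4.123 = 156.46 years; at 2 density bands per year that is 156.46 × 2 ≈ 313 density bands.

313 density bands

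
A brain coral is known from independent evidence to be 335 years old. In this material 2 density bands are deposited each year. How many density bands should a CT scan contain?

670 density bands

335 years at 2 density bands per year gives 335 × 2 = 670 density bands.
So 670 density bands should be present.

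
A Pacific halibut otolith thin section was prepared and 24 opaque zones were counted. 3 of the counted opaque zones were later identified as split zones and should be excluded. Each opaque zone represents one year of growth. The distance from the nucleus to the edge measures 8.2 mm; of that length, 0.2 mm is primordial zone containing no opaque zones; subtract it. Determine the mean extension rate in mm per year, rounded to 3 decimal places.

Adjusted count: 24 − 3 = 21 opaque zones.
Net length = 8.2 − 0.2 = 8.0 mm.
Mean rate = 8.0 mm / 21 years ≈ 0.381 mm per year.

0.381 mm per year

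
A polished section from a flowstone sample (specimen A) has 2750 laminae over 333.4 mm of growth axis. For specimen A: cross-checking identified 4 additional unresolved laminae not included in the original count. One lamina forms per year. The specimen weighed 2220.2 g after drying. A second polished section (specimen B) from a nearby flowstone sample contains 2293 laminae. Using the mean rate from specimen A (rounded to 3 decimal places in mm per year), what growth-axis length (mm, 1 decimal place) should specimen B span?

Specimen A: adjusted count: 2750 + 4 = 2754 laminae.
A: 333.4 mm over 2754 years gives 333.4 / 2754 ≈ 0.121 mm/yr.
For B, 0.121 mm/year × 2293 years = 277.5 mm.

277.5 mm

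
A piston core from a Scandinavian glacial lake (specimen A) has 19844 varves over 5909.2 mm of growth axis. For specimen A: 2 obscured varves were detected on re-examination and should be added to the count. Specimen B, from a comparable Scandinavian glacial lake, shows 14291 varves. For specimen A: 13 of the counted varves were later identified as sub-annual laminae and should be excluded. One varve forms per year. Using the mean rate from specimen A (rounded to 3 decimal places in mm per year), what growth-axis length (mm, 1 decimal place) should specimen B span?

Specimen A: true varve count = 19844 − 13 + 2 = 19833.
A: Mean rate = 5909.2 mm / 19833 years ≈ 0.298 mm/yr.
B's length ≈ 0.298 × 14291 = 4258.7 mm.

4258.7 mm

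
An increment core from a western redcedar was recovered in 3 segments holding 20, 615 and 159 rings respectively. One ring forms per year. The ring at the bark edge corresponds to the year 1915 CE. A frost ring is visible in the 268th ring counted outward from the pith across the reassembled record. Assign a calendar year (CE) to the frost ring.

1389 CE

Total rings = 20 + 615 + 159 = 794.
Between ring 268 and the bark edge there are 794 − 268 = 526 rings.
Counting back 526 years from 1915 CE places the frost ring in 1915 − 526 = 1389 CE.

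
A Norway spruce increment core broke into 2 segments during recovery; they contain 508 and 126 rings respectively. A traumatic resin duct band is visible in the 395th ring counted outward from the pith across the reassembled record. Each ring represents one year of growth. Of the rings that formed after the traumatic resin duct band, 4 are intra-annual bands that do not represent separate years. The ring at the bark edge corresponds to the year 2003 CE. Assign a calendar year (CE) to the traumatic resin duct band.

Total rings = 508 + 126 = 634.
Between ring 395 and the bark edge there are 634 − 395 = 239 rings.
Removing the 4 false rings leaves 239 − 4 = 235 true rings beyond the traumatic resin duct band.
2003 − 235 = 1768 CE.

1768 CE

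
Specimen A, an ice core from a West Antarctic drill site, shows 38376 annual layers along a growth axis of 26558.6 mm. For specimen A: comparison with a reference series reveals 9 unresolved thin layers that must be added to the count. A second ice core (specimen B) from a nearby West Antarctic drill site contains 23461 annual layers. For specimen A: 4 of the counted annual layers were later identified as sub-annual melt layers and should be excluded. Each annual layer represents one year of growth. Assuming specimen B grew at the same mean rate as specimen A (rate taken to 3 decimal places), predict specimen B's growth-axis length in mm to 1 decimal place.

Specimen A: correcting the raw count gives 38376 − 4 + 9 = 38381 true annual layers.
A: Extension rate ≈ 26558.6 / 38381 = 0.692 mm/yr.
Length of B = 0.692 × 23461 = 16235.0 mm.

16235.0 mm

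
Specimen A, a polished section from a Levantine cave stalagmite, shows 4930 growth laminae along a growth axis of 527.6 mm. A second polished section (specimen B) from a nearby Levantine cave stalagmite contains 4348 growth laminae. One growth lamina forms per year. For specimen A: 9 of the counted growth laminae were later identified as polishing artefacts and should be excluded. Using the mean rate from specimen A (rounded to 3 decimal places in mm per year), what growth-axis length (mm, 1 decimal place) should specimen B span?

Specimen A: correcting the raw count gives 4930 − 9 = 4921 true growth laminae.
A: Mean rate = 527.6 mm / 4921 years ≈ 0.107 mm/yr.
Length of B = 0.107 × 4348 = 465.2 mm.

465.2 mm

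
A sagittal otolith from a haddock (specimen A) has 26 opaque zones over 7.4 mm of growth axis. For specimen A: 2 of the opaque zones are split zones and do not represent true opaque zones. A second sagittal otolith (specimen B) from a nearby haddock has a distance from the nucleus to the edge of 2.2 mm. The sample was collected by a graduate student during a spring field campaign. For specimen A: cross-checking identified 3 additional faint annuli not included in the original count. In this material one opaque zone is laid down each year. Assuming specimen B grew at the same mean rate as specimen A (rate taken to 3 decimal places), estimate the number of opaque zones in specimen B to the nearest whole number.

8 opaque zones

Specimen A: correcting the raw count gives 26 − 2 + 3 = 27 true opaque zones.
A: Mean rate = 7.4 mm / 27 years ≈ 0.274 mm/year.
Specimen B: 2.2 mm / 0.274 mm per year = 8.03 years ≈ 8 opaque zones.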